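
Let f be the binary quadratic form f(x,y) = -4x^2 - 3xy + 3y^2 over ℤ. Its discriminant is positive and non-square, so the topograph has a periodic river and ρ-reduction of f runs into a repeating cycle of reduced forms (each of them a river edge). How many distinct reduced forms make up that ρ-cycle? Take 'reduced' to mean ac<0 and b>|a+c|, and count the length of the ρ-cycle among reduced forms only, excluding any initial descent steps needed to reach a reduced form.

D = 57, ⌊√D⌋ = 7
descent: ρ → (3,3,-4)  [lands on river]
river: ρ → (-4,5,2)
river: ρ → (2,7,-1)
river: ρ → (-1,7,2)
river: ρ → (2,5,-4)
river: ρ → (-4,3,3)
ρ-cycle length = 6 (tail of 1 descent step not counted)

6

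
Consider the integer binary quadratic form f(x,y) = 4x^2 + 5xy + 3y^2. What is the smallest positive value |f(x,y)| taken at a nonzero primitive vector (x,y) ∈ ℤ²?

translate: b→-3 (≡5 mod 8), so (4,5,3)→(4,-3,2)
flip: (4,-3,2)→(2,3,4)
translate: b→-1 (≡3 mod 4), so (2,3,4)→(2,-1,3)
reduced (well bottom): (2,-1,3) with a≤c, −a<b≤a
well minimum = a = 2

2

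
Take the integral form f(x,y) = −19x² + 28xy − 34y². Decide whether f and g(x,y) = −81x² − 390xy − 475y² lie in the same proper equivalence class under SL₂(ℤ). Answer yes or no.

D₁ = -1800, D₂ = -1800
f is negative-definite; reduce −f:
−f: translate: b→10 (≡-28 mod 38), so (19,-28,34)→(19,10,25)
−f: reduced (well bottom): (19,10,25) with a≤c, −a<b≤a
flip sign back: reduced form of f is (-19,-10,-25)
g is negative-definite; reduce −g:
−g: translate: b→66 (≡390 mod 162), so (81,390,475)→(81,66,19)
−g: flip: (81,66,19)→(19,-66,81)
−g: translate: b→10 (≡-66 mod 38), so (19,-66,81)→(19,10,25)
−g: reduced (well bottom): (19,10,25) with a≤c, −a<b≤a
flip sign back: reduced form of g is (-19,-10,-25)
reduced forms (-19, -10, -25) vs (-19, -10, -25) ⇒ equivalent

yes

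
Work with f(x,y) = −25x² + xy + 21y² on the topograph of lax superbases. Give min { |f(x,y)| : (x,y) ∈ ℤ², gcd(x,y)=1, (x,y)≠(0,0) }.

descent: ρ → (21,41,-5)  [lands on river]
river: ρ → (-5,39,29)
river: ρ → (29,19,-15)
river: ρ → (-15,41,7)
river: ρ → (7,43,-9)
river: ρ → (-9,29,35)
river: ρ → (35,41,-3)
river: ρ → (-3,43,21)
closes: descent 1, river 8
min |a| on river = 3

3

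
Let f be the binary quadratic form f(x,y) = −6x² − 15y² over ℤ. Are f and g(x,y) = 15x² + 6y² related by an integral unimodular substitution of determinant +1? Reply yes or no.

D₁ = -360, D₂ = -360
f is negative-definite; reduce −f:
−f: reduced (well bottom): (6,0,15) with a≤c, −a<b≤a
flip sign back: reduced form of f is (-6,0,-15)
g: flip: (15,0,6)→(6,0,15)
g: reduced (well bottom): (6,0,15) with a≤c, −a<b≤a
reduced forms (-6, 0, -15) vs (6, 0, 15) ⇒ inequivalent

no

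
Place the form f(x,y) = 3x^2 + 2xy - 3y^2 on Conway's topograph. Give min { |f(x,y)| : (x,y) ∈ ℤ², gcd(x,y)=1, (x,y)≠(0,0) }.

river: ρ → (-3,4,2)
river: ρ → (2,4,-3)
river: ρ → (-3,2,3)
river: ρ → (3,4,-2)
river: ρ → (-2,4,3)
river: ρ → (3,2,-3)
closes: descent 0, river 6
min |a| on river = 2

2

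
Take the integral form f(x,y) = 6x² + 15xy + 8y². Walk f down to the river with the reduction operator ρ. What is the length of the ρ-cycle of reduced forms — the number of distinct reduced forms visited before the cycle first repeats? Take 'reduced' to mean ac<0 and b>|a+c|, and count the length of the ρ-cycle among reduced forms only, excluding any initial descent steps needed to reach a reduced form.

D = 33, ⌊√D⌋ = 5
descent: ρ → (8,1,-1)
descent: ρ → (-1,5,2)  [lands on river]
river: ρ → (2,3,-3)
river: ρ → (-3,3,2)
river: ρ → (2,5,-1)
ρ-cycle length = 4 (tail of 2 descent steps not counted)

4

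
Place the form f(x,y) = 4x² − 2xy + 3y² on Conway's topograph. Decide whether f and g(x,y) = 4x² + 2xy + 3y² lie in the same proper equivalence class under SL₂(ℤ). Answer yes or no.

D₁ = -44, D₂ = -44
f: flip: (4,-2,3)→(3,2,4)
f: reduced (well bottom): (3,2,4) with a≤c, −a<b≤a
g: flip: (4,2,3)→(3,-2,4)
g: reduced (well bottom): (3,-2,4) with a≤c, −a<b≤a
reduced forms (3, 2, 4) vs (3, -2, 4) ⇒ inequivalent

no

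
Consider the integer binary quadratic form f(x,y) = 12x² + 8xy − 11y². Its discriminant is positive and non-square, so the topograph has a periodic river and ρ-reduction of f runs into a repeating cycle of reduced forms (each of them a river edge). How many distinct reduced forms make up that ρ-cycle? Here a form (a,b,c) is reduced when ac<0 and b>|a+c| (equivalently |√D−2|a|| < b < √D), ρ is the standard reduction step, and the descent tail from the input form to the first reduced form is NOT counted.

D = 592, ⌊√D⌋ = 24
river: ρ → (-11,14,9)
river: ρ → (9,22,-3)
river: ρ → (-3,20,16)
river: ρ → (16,12,-7)
river: ρ → (-7,16,12)
river: ρ → (12,8,-11)
ρ-cycle length = 6 (tail of 0 descent steps not counted)

6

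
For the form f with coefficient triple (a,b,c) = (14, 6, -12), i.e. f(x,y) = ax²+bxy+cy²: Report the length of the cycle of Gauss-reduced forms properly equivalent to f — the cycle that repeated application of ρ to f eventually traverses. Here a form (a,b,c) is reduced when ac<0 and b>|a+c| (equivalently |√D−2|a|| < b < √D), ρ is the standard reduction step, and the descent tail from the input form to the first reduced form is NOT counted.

D = 708, ⌊√D⌋ = 26
river: ρ → (-12,18,8)
river: ρ → (8,14,-16)
river: ρ → (-16,18,6)
river: ρ → (6,18,-16)
river: ρ → (-16,14,8)
river: ρ → (8,18,-12)
river: ρ → (-12,6,14)
river: ρ → (14,22,-4)
river: ρ → (-4,26,2)
river: ρ → (2,26,-4)
river: ρ → (-4,22,14)
river: ρ → (14,6,-12)
ρ-cycle length = 12 (tail of 0 descent steps not counted)

12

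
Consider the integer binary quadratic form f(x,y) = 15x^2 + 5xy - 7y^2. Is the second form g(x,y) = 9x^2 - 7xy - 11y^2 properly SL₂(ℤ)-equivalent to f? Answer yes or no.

D₁ = 445, D₂ = 445
river cycle of f (length 6): (-7, 9, 13), (13, 17, -3), (-3, 19, 7), (7, 9, -13), (-13, 17, 3), (3, 19, -7)
river cycle of g (length 10): (-11, 7, 9), (9, 11, -9), (-9, 7, 11), (11, 15, -5), (-5, 15, 11), (11, 7, -9), (-9, 11, 9), (9, 7, -11), (-11, 15, 5), (5, 15, -11)
cycles differ ⇒ inequivalent

no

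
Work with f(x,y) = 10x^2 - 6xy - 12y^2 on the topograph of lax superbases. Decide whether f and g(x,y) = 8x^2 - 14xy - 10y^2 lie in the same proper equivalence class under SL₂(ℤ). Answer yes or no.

D₁ = 516, D₂ = 516
river cycle of f (length 10): (-12, 6, 10), (10, 14, -8), (-8, 18, 6), (6, 18, -8), (-8, 14, 10), (10, 6, -12), (-12, 18, 4), (4, 22, -2), (-2, 22, 4), (4, 18, -12)
river cycle of g (length 10): (-10, 14, 8), (8, 18, -6), (-6, 18, 8), (8, 14, -10), (-10, 6, 12), (12, 18, -4), (-4, 22, 2), (2, 22, -4), (-4, 18, 12), (12, 6, -10)
cycles differ ⇒ inequivalent

no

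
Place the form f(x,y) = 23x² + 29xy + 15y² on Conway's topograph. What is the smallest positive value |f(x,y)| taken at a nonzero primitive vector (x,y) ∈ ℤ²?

translate: b→-17 (≡29 mod 46), so (23,29,15)→(23,-17,9)
flip: (23,-17,9)→(9,17,23)
translate: b→-1 (≡17 mod 18), so (9,17,23)→(9,-1,15)
reduced (well bottom): (9,-1,15) with a≤c, −a<b≤a
well minimum = a = 9

9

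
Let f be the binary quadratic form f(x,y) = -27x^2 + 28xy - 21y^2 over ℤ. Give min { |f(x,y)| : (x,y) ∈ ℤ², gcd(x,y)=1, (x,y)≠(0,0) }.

translate: b→26 (≡-28 mod 54), so (27,-28,21)→(27,26,20)
flip: (27,26,20)→(20,-26,27)
translate: b→14 (≡-26 mod 40), so (20,-26,27)→(20,14,21)
reduced (well bottom): (20,14,21) with a≤c, −a<b≤a
well minimum |f| = |-20| = 20 (negative-definite)

20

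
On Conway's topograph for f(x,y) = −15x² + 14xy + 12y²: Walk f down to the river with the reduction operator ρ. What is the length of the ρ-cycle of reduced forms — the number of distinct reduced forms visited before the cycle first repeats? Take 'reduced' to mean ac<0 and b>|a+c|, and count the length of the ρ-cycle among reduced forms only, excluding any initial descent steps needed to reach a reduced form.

D = 916, ⌊√D⌋ = 30
river: ρ → (12,10,-17)
river: ρ → (-17,24,5)
river: ρ → (5,26,-12)
river: ρ → (-12,22,9)
river: ρ → (9,14,-20)
river: ρ → (-20,26,3)
river: ρ → (3,28,-11)
river: ρ → (-11,16,15)
river: ρ → (15,14,-12)
river: ρ → (-12,10,17)
river: ρ → (17,24,-5)
river: ρ → (-5,26,12)
river: ρ → (12,22,-9)
river: ρ → (-9,14,20)
river: ρ → (20,26,-3)
river: ρ → (-3,28,11)
river: ρ → (11,16,-15)
river: ρ → (-15,14,12)
ρ-cycle length = 18 (tail of 0 descent steps not counted)

18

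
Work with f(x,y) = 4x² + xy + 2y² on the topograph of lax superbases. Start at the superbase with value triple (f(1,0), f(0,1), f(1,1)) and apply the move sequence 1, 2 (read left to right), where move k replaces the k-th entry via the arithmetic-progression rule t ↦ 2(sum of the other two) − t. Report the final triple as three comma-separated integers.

start (4,2,7) = (f(1,0),f(0,1),f(1,1))
replace slot 1: 2·(2+7) − 4 = 14 → (14,2,7)
replace slot 2: 2·(14+7) − 2 = 40 → (14,40,7)

14,40,7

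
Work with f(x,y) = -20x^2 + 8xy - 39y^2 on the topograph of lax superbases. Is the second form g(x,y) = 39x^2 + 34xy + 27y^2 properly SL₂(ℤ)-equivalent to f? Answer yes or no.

D₁ = -3056, D₂ = -3056
f is negative-definite; reduce −f:
−f: reduced (well bottom): (20,-8,39) with a≤c, −a<b≤a
flip sign back: reduced form of f is (-20,8,-39)
g: flip: (39,34,27)→(27,-34,39)
g: translate: b→20 (≡-34 mod 54), so (27,-34,39)→(27,20,32)
g: reduced (well bottom): (27,20,32) with a≤c, −a<b≤a
reduced forms (-20, 8, -39) vs (27, 20, 32) ⇒ inequivalent

no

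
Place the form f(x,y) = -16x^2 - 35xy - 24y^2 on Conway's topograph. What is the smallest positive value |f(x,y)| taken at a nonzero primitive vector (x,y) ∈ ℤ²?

translate: b→3 (≡35 mod 32), so (16,35,24)→(16,3,5)
flip: (16,3,5)→(5,-3,16)
reduced (well bottom): (5,-3,16) with a≤c, −a<b≤a
well minimum |f| = |-5| = 5 (negative-definite)

5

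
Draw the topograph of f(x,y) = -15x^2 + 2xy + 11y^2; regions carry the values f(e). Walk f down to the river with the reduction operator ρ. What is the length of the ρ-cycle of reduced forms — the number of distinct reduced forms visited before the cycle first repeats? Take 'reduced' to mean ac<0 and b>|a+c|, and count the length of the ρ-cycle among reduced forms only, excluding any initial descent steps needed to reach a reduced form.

D = 664, ⌊√D⌋ = 25
descent: ρ → (11,20,-6)  [lands on river]
river: ρ → (-6,16,17)
river: ρ → (17,18,-5)
river: ρ → (-5,22,9)
river: ρ → (9,14,-13)
river: ρ → (-13,12,10)
river: ρ → (10,8,-15)
river: ρ → (-15,22,3)
river: ρ → (3,20,-22)
river: ρ → (-22,24,1)
river: ρ → (1,24,-22)
river: ρ → (-22,20,3)
river: ρ → (3,22,-15)
river: ρ → (-15,8,10)
river: ρ → (10,12,-13)
river: ρ → (-13,14,9)
river: ρ → (9,22,-5)
river: ρ → (-5,18,17)
river: ρ → (17,16,-6)
river: ρ → (-6,20,11)
river: ρ → (11,24,-2)
river: ρ → (-2,24,11)
ρ-cycle length = 22 (tail of 1 descent step not counted)

22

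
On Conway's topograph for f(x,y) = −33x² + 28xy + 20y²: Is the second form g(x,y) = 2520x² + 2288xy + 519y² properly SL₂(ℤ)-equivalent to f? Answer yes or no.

D₁ = 3424, D₂ = 3424
river cycle of f (length 26): (20, 52, -9), (-9, 56, 8), (8, 56, -9), (-9, 52, 20), (20, 28, -33), (-33, 38, 15), (15, 52, -12), (-12, 44, 31), (31, 18, -25), (-25, 32, 24), … (16 more)
river cycle of g (length 26): (20, 52, -9), (-9, 56, 8), (8, 56, -9), (-9, 52, 20), (20, 28, -33), (-33, 38, 15), (15, 52, -12), (-12, 44, 31), (31, 18, -25), (-25, 32, 24), … (16 more)
cycles coincide ⇒ equivalent

yes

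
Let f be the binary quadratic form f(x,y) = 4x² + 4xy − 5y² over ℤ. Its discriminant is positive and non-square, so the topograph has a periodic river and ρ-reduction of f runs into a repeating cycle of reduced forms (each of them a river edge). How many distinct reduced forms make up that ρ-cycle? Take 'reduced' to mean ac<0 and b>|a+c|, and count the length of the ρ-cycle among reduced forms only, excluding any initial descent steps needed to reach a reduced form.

D = 96, ⌊√D⌋ = 9
river: ρ → (-5,6,3)
river: ρ → (3,6,-5)
river: ρ → (-5,4,4)
river: ρ → (4,4,-5)
ρ-cycle length = 4 (tail of 0 descent steps not counted)

4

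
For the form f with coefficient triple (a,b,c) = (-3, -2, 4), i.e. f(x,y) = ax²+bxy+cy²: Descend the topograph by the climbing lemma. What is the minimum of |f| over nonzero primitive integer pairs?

descent: ρ → (4,2,-3)  [lands on river]
river: ρ → (-3,4,3)
river: ρ → (3,2,-4)
river: ρ → (-4,6,1)
river: ρ → (1,6,-4)
river: ρ → (-4,2,3)
river: ρ → (3,4,-3)
river: ρ → (-3,2,4)
river: ρ → (4,6,-1)
river: ρ → (-1,6,4)
closes: descent 1, river 10
min |a| on river = 1

1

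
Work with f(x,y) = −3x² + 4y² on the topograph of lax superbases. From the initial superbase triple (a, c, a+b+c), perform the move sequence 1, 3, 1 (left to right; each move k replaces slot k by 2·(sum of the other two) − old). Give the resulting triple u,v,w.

start (-3,4,1) = (f(1,0),f(0,1),f(1,1))
replace slot 1: 2·(4+1) − (-3) = 13 → (13,4,1)
replace slot 3: 2·(13+4) − 1 = 33 → (13,4,33)
replace slot 1: 2·(4+33) − 13 = 61 → (61,4,33)

61,4,33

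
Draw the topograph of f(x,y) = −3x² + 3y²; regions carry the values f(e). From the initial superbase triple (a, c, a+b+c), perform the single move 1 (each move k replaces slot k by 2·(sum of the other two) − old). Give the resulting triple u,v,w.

start (-3,3,0) = (f(1,0),f(0,1),f(1,1))
replace slot 1: 2·(3+0) − (-3) = 9 → (9,3,0)

9,3,0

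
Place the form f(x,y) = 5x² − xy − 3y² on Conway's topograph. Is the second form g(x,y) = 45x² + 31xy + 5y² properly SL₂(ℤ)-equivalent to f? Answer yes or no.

D₁ = 61, D₂ = 61
river cycle of f (length 6): (-3, 7, 1), (1, 7, -3), (-3, 5, 3), (3, 7, -1), (-1, 7, 3), (3, 5, -3)
river cycle of g (length 6): (-3, 7, 1), (1, 7, -3), (-3, 5, 3), (3, 7, -1), (-1, 7, 3), (3, 5, -3)
cycles coincide ⇒ equivalent

yes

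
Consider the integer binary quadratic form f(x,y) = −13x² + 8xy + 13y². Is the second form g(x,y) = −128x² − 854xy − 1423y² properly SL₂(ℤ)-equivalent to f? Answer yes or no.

D₁ = 740, D₂ = 740
river cycle of f (length 14): (13, 18, -8), (-8, 14, 17), (17, 20, -5), (-5, 20, 17), (17, 14, -8), (-8, 18, 13), (13, 8, -13), (-13, 18, 8), (8, 14, -17), (-17, 20, 5), … (4 more)
river cycle of g (length 14): (-13, 8, 13), (13, 18, -8), (-8, 14, 17), (17, 20, -5), (-5, 20, 17), (17, 14, -8), (-8, 18, 13), (13, 8, -13), (-13, 18, 8), (8, 14, -17), … (4 more)
cycles coincide ⇒ equivalent

yes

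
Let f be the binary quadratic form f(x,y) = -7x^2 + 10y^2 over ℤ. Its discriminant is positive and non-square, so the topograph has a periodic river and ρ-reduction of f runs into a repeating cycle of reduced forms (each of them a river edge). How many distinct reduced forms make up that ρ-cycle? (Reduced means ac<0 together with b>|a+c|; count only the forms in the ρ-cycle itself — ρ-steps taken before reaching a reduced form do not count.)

D = 280, ⌊√D⌋ = 16
descent: ρ → (10,0,-7)
descent: ρ → (-7,14,3)  [lands on river]
river: ρ → (3,16,-2)
river: ρ → (-2,16,3)
river: ρ → (3,14,-7)
ρ-cycle length = 4 (tail of 2 descent steps not counted)

4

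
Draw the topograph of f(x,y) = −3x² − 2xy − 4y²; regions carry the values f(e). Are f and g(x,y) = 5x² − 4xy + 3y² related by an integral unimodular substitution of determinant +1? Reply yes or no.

D₁ = -44, D₂ = -44
f is negative-definite; reduce −f:
−f: reduced (well bottom): (3,2,4) with a≤c, −a<b≤a
flip sign back: reduced form of f is (-3,-2,-4)
g: flip: (5,-4,3)→(3,4,5)
g: translate: b→-2 (≡4 mod 6), so (3,4,5)→(3,-2,4)
g: reduced (well bottom): (3,-2,4) with a≤c, −a<b≤a
reduced forms (-3, -2, -4) vs (3, -2, 4) ⇒ inequivalent

no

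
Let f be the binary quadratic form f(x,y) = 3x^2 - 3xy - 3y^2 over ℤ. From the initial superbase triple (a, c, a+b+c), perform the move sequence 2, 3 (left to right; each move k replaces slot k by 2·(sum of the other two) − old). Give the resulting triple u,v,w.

start (3,-3,-3) = (f(1,0),f(0,1),f(1,1))
replace slot 2: 2·(3+(-3)) − (-3) = 3 → (3,3,-3)
replace slot 3: 2·(3+3) − (-3) = 15 → (3,3,15)

3,3,15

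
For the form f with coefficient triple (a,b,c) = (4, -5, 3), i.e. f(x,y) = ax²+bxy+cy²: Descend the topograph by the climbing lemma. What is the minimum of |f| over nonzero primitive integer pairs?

translate: b→3 (≡-5 mod 8), so (4,-5,3)→(4,3,2)
flip: (4,3,2)→(2,-3,4)
translate: b→1 (≡-3 mod 4), so (2,-3,4)→(2,1,3)
reduced (well bottom): (2,1,3) with a≤c, −a<b≤a
well minimum = a = 2

2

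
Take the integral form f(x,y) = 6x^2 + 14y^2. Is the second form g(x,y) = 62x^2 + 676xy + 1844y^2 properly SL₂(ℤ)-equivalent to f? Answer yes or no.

D₁ = -336, D₂ = -336
f: reduced (well bottom): (6,0,14) with a≤c, −a<b≤a
g: translate: b→56 (≡676 mod 124), so (62,676,1844)→(62,56,14)
g: flip: (62,56,14)→(14,-56,62)
g: translate: b→0 (≡-56 mod 28), so (14,-56,62)→(14,0,6)
g: flip: (14,0,6)→(6,0,14)
g: reduced (well bottom): (6,0,14) with a≤c, −a<b≤a
reduced forms (6, 0, 14) vs (6, 0, 14) ⇒ equivalent

yes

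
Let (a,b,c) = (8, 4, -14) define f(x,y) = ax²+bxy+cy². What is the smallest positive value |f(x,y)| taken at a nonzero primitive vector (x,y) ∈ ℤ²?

descent: ρ → (-14,-4,8)
descent: ρ → (8,20,-2)  [lands on river]
river: ρ → (-2,20,8)
river: ρ → (8,12,-10)
river: ρ → (-10,8,10)
river: ρ → (10,12,-8)
river: ρ → (-8,20,2)
river: ρ → (2,20,-8)
river: ρ → (-8,12,10)
river: ρ → (10,8,-10)
river: ρ → (-10,12,8)
closes: descent 2, river 10
min |a| on river = 2

2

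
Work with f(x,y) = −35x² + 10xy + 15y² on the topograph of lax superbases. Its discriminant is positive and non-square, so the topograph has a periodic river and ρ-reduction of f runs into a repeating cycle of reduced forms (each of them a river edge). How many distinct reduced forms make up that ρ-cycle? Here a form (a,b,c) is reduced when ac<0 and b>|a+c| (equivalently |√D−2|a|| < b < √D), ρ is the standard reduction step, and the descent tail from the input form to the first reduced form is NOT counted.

D = 2200, ⌊√D⌋ = 46
descent: ρ → (15,20,-30)  [lands on river]
river: ρ → (-30,40,5)
river: ρ → (5,40,-30)
river: ρ → (-30,20,15)
river: ρ → (15,40,-10)
river: ρ → (-10,40,15)
ρ-cycle length = 6 (tail of 1 descent step not counted)

6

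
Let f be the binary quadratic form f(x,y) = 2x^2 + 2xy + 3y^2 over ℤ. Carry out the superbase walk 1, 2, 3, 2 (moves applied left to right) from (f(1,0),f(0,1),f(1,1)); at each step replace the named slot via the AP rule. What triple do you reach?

start (2,3,7) = (f(1,0),f(0,1),f(1,1))
replace slot 1: 2·(3+7) − 2 = 18 → (18,3,7)
replace slot 2: 2·(18+7) − 3 = 47 → (18,47,7)
replace slot 3: 2·(18+47) − 7 = 123 → (18,47,123)
replace slot 2: 2·(18+123) − 47 = 235 → (18,235,123)

18,235,123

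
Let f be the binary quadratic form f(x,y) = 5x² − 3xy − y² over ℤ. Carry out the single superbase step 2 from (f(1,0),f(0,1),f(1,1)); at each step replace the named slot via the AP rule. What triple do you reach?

start (5,-1,1) = (f(1,0),f(0,1),f(1,1))
replace slot 2: 2·(5+1) − (-1) = 13 → (5,13,1)

5,13,1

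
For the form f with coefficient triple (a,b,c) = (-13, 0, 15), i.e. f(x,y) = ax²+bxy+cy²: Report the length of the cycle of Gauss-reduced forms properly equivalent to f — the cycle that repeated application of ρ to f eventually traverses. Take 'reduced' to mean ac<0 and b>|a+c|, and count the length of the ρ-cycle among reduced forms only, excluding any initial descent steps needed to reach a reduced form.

D = 780, ⌊√D⌋ = 27
descent: ρ → (15,0,-13)
descent: ρ → (-13,26,2)  [lands on river]
river: ρ → (2,26,-13)
ρ-cycle length = 2 (tail of 2 descent steps not counted)

2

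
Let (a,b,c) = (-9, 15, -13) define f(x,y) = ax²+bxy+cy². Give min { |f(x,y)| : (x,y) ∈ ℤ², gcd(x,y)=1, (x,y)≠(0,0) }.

translate: b→3 (≡-15 mod 18), so (9,-15,13)→(9,3,7)
flip: (9,3,7)→(7,-3,9)
reduced (well bottom): (7,-3,9) with a≤c, −a<b≤a
well minimum |f| = |-7| = 7 (negative-definite)

7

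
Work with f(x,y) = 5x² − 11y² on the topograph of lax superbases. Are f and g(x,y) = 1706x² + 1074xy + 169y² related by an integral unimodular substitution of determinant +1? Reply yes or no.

D₁ = 220, D₂ = 220
river cycle of f (length 4): (5, 10, -6), (-6, 14, 1), (1, 14, -6), (-6, 10, 5)
river cycle of g (length 4): (5, 10, -6), (-6, 14, 1), (1, 14, -6), (-6, 10, 5)
cycles coincide ⇒ equivalent

yes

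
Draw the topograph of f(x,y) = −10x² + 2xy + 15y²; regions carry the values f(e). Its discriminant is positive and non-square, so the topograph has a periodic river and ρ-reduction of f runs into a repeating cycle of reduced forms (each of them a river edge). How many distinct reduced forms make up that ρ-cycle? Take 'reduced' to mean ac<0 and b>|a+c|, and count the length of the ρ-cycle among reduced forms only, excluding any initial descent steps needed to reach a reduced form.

D = 604, ⌊√D⌋ = 24
descent: ρ → (15,-2,-10)
descent: ρ → (-10,22,3)  [lands on river]
river: ρ → (3,20,-17)
river: ρ → (-17,14,6)
river: ρ → (6,22,-5)
river: ρ → (-5,18,14)
river: ρ → (14,10,-9)
river: ρ → (-9,8,15)
river: ρ → (15,22,-2)
river: ρ → (-2,22,15)
river: ρ → (15,8,-9)
river: ρ → (-9,10,14)
river: ρ → (14,18,-5)
river: ρ → (-5,22,6)
river: ρ → (6,14,-17)
river: ρ → (-17,20,3)
river: ρ → (3,22,-10)
river: ρ → (-10,18,7)
river: ρ → (7,24,-1)
river: ρ → (-1,24,7)
river: ρ → (7,18,-10)
ρ-cycle length = 20 (tail of 2 descent steps not counted)

20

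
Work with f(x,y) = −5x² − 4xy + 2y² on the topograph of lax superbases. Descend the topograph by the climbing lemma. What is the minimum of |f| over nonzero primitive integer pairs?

descent: ρ → (2,4,-5)  [lands on river]
river: ρ → (-5,6,1)
river: ρ → (1,6,-5)
river: ρ → (-5,4,2)
closes: descent 1, river 4
min |a| on river = 1

1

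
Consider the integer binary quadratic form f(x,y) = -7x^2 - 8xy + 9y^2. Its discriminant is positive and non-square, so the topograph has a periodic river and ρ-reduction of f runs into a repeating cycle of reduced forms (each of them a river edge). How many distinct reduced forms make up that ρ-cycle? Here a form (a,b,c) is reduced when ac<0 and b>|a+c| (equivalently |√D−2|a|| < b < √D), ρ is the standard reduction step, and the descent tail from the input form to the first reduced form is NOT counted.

D = 316, ⌊√D⌋ = 17
descent: ρ → (9,8,-7)  [lands on river]
river: ρ → (-7,6,10)
river: ρ → (10,14,-3)
river: ρ → (-3,16,5)
river: ρ → (5,14,-6)
river: ρ → (-6,10,9)
ρ-cycle length = 6 (tail of 1 descent step not counted)

6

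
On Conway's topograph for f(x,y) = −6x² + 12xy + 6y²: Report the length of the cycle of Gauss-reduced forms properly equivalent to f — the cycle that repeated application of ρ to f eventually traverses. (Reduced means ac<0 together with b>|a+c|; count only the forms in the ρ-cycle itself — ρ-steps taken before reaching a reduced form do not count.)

D = 288, ⌊√D⌋ = 16
river: ρ → (6,12,-6)
river: ρ → (-6,12,6)
ρ-cycle length = 2 (tail of 0 descent steps not counted)

2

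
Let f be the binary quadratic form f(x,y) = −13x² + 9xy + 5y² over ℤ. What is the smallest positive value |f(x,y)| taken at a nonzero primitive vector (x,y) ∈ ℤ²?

river: ρ → (5,11,-11)
river: ρ → (-11,11,5)
river: ρ → (5,9,-13)
river: ρ → (-13,17,1)
river: ρ → (1,17,-13)
river: ρ → (-13,9,5)
closes: descent 0, river 6
min |a| on river = 1

1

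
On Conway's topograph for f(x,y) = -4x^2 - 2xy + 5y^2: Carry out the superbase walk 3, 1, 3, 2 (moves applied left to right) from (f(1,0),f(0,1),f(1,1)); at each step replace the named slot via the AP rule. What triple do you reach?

start (-4,5,-1) = (f(1,0),f(0,1),f(1,1))
replace slot 3: 2·((-4)+5) − (-1) = 3 → (-4,5,3)
replace slot 1: 2·(5+3) − (-4) = 20 → (20,5,3)
replace slot 3: 2·(20+5) − 3 = 47 → (20,5,47)
replace slot 2: 2·(20+47) − 5 = 129 → (20,129,47)

20,129,47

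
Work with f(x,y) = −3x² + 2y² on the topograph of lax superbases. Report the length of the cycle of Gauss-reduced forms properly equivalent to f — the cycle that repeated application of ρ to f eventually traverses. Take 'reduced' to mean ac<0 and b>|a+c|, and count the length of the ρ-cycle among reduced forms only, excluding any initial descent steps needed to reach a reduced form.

D = 24, ⌊√D⌋ = 4
descent: ρ → (2,4,-1)  [lands on river]
river: ρ → (-1,4,2)
ρ-cycle length = 2 (tail of 1 descent step not counted)

2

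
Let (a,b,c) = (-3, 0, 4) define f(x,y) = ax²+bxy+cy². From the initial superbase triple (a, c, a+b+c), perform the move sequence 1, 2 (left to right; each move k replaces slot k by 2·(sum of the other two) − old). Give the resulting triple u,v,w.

start (-3,4,1) = (f(1,0),f(0,1),f(1,1))
replace slot 1: 2·(4+1) − (-3) = 13 → (13,4,1)
replace slot 2: 2·(13+1) − 4 = 24 → (13,24,1)

13,24,1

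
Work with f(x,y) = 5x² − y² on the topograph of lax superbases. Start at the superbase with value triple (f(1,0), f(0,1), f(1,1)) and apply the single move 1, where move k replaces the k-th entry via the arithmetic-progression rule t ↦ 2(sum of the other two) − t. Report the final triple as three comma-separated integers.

start (5,-1,4) = (f(1,0),f(0,1),f(1,1))
replace slot 1: 2·((-1)+4) − 5 = 1 → (1,-1,4)

1,-1,4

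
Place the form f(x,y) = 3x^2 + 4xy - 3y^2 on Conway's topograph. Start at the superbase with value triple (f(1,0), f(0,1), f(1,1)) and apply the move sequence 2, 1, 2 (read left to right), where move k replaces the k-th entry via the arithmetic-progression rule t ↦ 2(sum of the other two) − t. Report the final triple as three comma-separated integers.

start (3,-3,4) = (f(1,0),f(0,1),f(1,1))
replace slot 2: 2·(3+4) − (-3) = 17 → (3,17,4)
replace slot 1: 2·(17+4) − 3 = 39 → (39,17,4)
replace slot 2: 2·(39+4) − 17 = 69 → (39,69,4)

39,69,4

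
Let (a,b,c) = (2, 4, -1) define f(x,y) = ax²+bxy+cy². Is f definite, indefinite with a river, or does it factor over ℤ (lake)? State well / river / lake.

D = b²−4ac = 4² − 4·2·(-1) = 24
D > 0 non-square ⇒ indefinite ⇒ periodic river

river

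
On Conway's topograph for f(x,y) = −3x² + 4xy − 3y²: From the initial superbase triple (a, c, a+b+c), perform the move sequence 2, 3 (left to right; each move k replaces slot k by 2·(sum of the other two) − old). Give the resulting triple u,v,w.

start (-3,-3,-2) = (f(1,0),f(0,1),f(1,1))
replace slot 2: 2·((-3)+(-2)) − (-3) = -7 → (-3,-7,-2)
replace slot 3: 2·((-3)+(-7)) − (-2) = -18 → (-3,-7,-18)

-3,-7,-18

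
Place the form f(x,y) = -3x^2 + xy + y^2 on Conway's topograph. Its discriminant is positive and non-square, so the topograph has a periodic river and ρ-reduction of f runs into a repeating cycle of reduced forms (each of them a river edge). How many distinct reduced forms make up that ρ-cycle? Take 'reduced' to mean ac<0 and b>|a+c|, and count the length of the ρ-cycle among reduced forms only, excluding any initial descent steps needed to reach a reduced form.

D = 13, ⌊√D⌋ = 3
descent: ρ → (1,3,-1)  [lands on river]
river: ρ → (-1,3,1)
ρ-cycle length = 2 (tail of 1 descent step not counted)

2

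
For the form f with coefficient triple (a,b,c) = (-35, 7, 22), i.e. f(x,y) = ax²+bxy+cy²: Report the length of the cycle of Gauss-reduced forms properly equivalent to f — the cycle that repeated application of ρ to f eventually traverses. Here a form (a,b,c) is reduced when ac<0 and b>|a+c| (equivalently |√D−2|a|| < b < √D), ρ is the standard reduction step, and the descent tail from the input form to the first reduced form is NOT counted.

D = 3129, ⌊√D⌋ = 55
descent: ρ → (22,37,-20)  [lands on river]
river: ρ → (-20,43,16)
river: ρ → (16,53,-5)
river: ρ → (-5,47,46)
river: ρ → (46,45,-6)
river: ρ → (-6,51,22)
ρ-cycle length = 6 (tail of 1 descent step not counted)

6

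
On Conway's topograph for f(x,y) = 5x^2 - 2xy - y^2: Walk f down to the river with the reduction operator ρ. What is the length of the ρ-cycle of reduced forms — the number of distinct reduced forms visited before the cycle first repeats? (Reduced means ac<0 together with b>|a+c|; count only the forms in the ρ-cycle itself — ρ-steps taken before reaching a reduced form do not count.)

D = 24, ⌊√D⌋ = 4
descent: ρ → (-1,4,2)  [lands on river]
river: ρ → (2,4,-1)
ρ-cycle length = 2 (tail of 1 descent step not counted)

2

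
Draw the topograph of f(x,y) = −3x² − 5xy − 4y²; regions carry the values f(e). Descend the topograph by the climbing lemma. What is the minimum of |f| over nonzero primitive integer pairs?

translate: b→-1 (≡5 mod 6), so (3,5,4)→(3,-1,2)
flip: (3,-1,2)→(2,1,3)
reduced (well bottom): (2,1,3) with a≤c, −a<b≤a
well minimum |f| = |-2| = 2 (negative-definite)

2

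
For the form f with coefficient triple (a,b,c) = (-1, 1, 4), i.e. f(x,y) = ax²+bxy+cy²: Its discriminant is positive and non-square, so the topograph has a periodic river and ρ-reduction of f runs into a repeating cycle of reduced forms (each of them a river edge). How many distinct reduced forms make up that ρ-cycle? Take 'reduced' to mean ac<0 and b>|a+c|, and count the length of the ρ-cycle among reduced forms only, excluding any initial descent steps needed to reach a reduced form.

D = 17, ⌊√D⌋ = 4
descent: ρ → (4,-1,-1)
descent: ρ → (-1,3,2)  [lands on river]
river: ρ → (2,1,-2)
river: ρ → (-2,3,1)
river: ρ → (1,3,-2)
river: ρ → (-2,1,2)
river: ρ → (2,3,-1)
ρ-cycle length = 6 (tail of 2 descent steps not counted)

6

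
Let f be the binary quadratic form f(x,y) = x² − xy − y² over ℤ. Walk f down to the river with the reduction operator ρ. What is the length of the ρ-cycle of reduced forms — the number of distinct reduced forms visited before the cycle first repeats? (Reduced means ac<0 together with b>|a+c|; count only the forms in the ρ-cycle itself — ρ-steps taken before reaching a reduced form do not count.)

D = 5, ⌊√D⌋ = 2
descent: ρ → (-1,1,1)  [lands on river]
river: ρ → (1,1,-1)
ρ-cycle length = 2 (tail of 1 descent step not counted)

2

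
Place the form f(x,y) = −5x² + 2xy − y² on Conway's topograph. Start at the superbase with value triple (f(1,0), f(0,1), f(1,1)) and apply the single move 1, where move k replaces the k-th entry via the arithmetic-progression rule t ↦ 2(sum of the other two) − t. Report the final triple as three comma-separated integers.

start (-5,-1,-4) = (f(1,0),f(0,1),f(1,1))
replace slot 1: 2·((-1)+(-4)) − (-5) = -5 → (-5,-1,-4)

-5,-1,-4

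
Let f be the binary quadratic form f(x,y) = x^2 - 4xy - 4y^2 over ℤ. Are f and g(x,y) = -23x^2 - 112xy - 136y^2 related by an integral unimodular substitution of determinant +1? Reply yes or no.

D₁ = 32, D₂ = 32
river cycle of f (length 2): (-4, 4, 1), (1, 4, -4)
river cycle of g (length 2): (-4, 4, 1), (1, 4, -4)
cycles coincide ⇒ equivalent

yes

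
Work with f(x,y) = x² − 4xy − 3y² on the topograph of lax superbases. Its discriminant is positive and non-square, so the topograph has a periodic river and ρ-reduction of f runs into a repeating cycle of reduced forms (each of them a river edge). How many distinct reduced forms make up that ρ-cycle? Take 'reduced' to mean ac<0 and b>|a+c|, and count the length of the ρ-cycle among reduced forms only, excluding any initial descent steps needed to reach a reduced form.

D = 28, ⌊√D⌋ = 5
descent: ρ → (-3,4,1)  [lands on river]
river: ρ → (1,4,-3)
river: ρ → (-3,2,2)
river: ρ → (2,2,-3)
ρ-cycle length = 4 (tail of 1 descent step not counted)

4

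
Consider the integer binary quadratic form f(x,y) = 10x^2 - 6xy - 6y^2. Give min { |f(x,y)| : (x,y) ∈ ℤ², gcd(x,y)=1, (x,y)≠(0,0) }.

descent: ρ → (-6,6,10)  [lands on river]
river: ρ → (10,14,-2)
river: ρ → (-2,14,10)
river: ρ → (10,6,-6)
closes: descent 1, river 4
min |a| on river = 2

2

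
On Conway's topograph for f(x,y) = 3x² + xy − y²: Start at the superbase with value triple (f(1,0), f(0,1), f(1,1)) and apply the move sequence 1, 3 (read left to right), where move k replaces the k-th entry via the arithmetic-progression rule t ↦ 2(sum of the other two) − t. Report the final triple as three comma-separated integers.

start (3,-1,3) = (f(1,0),f(0,1),f(1,1))
replace slot 1: 2·((-1)+3) − 3 = 1 → (1,-1,3)
replace slot 3: 2·(1+(-1)) − 3 = -3 → (1,-1,-3)

1,-1,-3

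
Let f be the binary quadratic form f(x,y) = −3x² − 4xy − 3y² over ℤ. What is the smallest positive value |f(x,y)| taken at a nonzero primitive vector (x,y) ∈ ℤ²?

translate: b→-2 (≡4 mod 6), so (3,4,3)→(3,-2,2)
flip: (3,-2,2)→(2,2,3)
reduced (well bottom): (2,2,3) with a≤c, −a<b≤a
well minimum |f| = |-2| = 2 (negative-definite)

2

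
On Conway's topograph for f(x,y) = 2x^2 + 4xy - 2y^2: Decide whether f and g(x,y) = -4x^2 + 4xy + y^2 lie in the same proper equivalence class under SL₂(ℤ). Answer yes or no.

D₁ = 32, D₂ = 32
river cycle of f (length 2): (-2, 4, 2), (2, 4, -2)
river cycle of g (length 2): (1, 4, -4), (-4, 4, 1)
cycles differ ⇒ inequivalent

no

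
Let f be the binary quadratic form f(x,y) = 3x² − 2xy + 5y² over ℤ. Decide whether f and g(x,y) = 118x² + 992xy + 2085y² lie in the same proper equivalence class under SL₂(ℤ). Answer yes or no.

D₁ = -56, D₂ = -56
f: reduced (well bottom): (3,-2,5) with a≤c, −a<b≤a
g: translate: b→48 (≡992 mod 236), so (118,992,2085)→(118,48,5)
g: flip: (118,48,5)→(5,-48,118)
g: translate: b→2 (≡-48 mod 10), so (5,-48,118)→(5,2,3)
g: flip: (5,2,3)→(3,-2,5)
g: reduced (well bottom): (3,-2,5) with a≤c, −a<b≤a
reduced forms (3, -2, 5) vs (3, -2, 5) ⇒ equivalent

yes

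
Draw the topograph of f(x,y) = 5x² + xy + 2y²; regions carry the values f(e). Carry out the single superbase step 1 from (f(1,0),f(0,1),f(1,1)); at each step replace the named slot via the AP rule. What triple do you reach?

start (5,2,8) = (f(1,0),f(0,1),f(1,1))
replace slot 1: 2·(2+8) − 5 = 15 → (15,2,8)

15,2,8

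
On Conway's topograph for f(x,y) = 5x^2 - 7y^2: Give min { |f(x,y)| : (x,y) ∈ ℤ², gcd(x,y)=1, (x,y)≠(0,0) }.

descent: ρ → (-7,0,5)
descent: ρ → (5,10,-2)  [lands on river]
river: ρ → (-2,10,5)
closes: descent 2, river 2
min |a| on river = 2

2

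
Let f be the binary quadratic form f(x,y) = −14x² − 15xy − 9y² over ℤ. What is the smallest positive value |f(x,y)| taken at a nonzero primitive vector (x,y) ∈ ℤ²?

translate: b→-13 (≡15 mod 28), so (14,15,9)→(14,-13,8)
flip: (14,-13,8)→(8,13,14)
translate: b→-3 (≡13 mod 16), so (8,13,14)→(8,-3,9)
reduced (well bottom): (8,-3,9) with a≤c, −a<b≤a
well minimum |f| = |-8| = 8 (negative-definite)

8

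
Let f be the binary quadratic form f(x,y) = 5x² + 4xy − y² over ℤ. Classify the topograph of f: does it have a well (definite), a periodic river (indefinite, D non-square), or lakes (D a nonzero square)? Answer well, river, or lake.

D = b²−4ac = 4² − 4·5·(-1) = 36
D = 6² is a perfect square ⇒ form factors over ℤ ⇒ lakes

lake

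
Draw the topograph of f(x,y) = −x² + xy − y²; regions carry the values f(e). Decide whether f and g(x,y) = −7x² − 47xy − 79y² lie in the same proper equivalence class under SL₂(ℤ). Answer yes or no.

D₁ = -3, D₂ = -3
f is negative-definite; reduce −f:
−f: translate: b→1 (≡-1 mod 2), so (1,-1,1)→(1,1,1)
−f: reduced (well bottom): (1,1,1) with a≤c, −a<b≤a
flip sign back: reduced form of f is (-1,-1,-1)
g is negative-definite; reduce −g:
−g: translate: b→5 (≡47 mod 14), so (7,47,79)→(7,5,1)
−g: flip: (7,5,1)→(1,-5,7)
−g: translate: b→1 (≡-5 mod 2), so (1,-5,7)→(1,1,1)
−g: reduced (well bottom): (1,1,1) with a≤c, −a<b≤a
flip sign back: reduced form of g is (-1,-1,-1)
reduced forms (-1, -1, -1) vs (-1, -1, -1) ⇒ equivalent

yes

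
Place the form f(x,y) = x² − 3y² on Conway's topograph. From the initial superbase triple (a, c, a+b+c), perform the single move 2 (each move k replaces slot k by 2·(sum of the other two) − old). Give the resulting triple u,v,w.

start (1,-3,-2) = (f(1,0),f(0,1),f(1,1))
replace slot 2: 2·(1+(-2)) − (-3) = 1 → (1,1,-2)

1,1,-2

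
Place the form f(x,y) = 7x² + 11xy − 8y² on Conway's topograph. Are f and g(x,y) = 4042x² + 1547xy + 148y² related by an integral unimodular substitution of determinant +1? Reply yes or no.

D₁ = 345, D₂ = 345
river cycle of f (length 10): (-8, 5, 10), (10, 15, -3), (-3, 15, 10), (10, 5, -8), (-8, 11, 7), (7, 17, -2), (-2, 15, 15), (15, 15, -2), (-2, 17, 7), (7, 11, -8)
river cycle of g (length 10): (7, 11, -8), (-8, 5, 10), (10, 15, -3), (-3, 15, 10), (10, 5, -8), (-8, 11, 7), (7, 17, -2), (-2, 15, 15), (15, 15, -2), (-2, 17, 7)
cycles coincide ⇒ equivalent

yes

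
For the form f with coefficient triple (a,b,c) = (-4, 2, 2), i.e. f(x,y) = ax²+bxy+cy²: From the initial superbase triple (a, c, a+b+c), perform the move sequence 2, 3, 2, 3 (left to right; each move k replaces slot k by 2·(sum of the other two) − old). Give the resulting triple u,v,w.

start (-4,2,0) = (f(1,0),f(0,1),f(1,1))
replace slot 2: 2·((-4)+0) − 2 = -10 → (-4,-10,0)
replace slot 3: 2·((-4)+(-10)) − 0 = -28 → (-4,-10,-28)
replace slot 2: 2·((-4)+(-28)) − (-10) = -54 → (-4,-54,-28)
replace slot 3: 2·((-4)+(-54)) − (-28) = -88 → (-4,-54,-88)

-4,-54,-88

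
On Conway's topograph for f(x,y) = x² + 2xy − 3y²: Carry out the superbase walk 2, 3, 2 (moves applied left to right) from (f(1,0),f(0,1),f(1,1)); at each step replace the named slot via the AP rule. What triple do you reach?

start (1,-3,0) = (f(1,0),f(0,1),f(1,1))
replace slot 2: 2·(1+0) − (-3) = 5 → (1,5,0)
replace slot 3: 2·(1+5) − 0 = 12 → (1,5,12)
replace slot 2: 2·(1+12) − 5 = 21 → (1,21,12)

1,21,12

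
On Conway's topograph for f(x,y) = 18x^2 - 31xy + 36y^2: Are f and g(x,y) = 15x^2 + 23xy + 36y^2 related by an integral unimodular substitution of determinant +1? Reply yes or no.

D₁ = -1631, D₂ = -1631
f: translate: b→5 (≡-31 mod 36), so (18,-31,36)→(18,5,23)
f: reduced (well bottom): (18,5,23) with a≤c, −a<b≤a
g: translate: b→-7 (≡23 mod 30), so (15,23,36)→(15,-7,28)
g: reduced (well bottom): (15,-7,28) with a≤c, −a<b≤a
reduced forms (18, 5, 23) vs (15, -7, 28) ⇒ inequivalent

no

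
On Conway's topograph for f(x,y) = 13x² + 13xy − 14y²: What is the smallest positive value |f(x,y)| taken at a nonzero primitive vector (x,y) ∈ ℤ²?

river: ρ → (-14,15,12)
river: ρ → (12,9,-17)
river: ρ → (-17,25,4)
river: ρ → (4,23,-23)
river: ρ → (-23,23,4)
river: ρ → (4,25,-17)
river: ρ → (-17,9,12)
river: ρ → (12,15,-14)
river: ρ → (-14,13,13)
river: ρ → (13,13,-14)
closes: descent 0, river 10
min |a| on river = 4

4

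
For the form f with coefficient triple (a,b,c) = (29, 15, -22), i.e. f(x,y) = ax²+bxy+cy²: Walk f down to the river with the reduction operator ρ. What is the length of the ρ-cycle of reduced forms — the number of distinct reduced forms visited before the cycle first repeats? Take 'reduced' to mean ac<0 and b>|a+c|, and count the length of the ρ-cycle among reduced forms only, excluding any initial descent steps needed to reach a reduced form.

D = 2777, ⌊√D⌋ = 52
river: ρ → (-22,29,22)
river: ρ → (22,15,-29)
river: ρ → (-29,43,8)
river: ρ → (8,37,-44)
river: ρ → (-44,51,1)
river: ρ → (1,51,-44)
river: ρ → (-44,37,8)
river: ρ → (8,43,-29)
river: ρ → (-29,15,22)
river: ρ → (22,29,-22)
river: ρ → (-22,15,29)
river: ρ → (29,43,-8)
river: ρ → (-8,37,44)
river: ρ → (44,51,-1)
river: ρ → (-1,51,44)
river: ρ → (44,37,-8)
river: ρ → (-8,43,29)
river: ρ → (29,15,-22)
ρ-cycle length = 18 (tail of 0 descent steps not counted)

18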